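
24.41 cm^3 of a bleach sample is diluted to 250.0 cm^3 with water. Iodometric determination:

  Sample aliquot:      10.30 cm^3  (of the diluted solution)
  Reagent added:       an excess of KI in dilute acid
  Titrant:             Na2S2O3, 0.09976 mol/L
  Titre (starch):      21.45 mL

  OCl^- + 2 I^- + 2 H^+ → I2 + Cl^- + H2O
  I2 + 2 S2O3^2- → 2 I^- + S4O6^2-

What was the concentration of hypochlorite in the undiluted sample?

n(S2O3^2-) = 0.02145 × 0.09976 = 2.140 × 10^-3 mol
n(I2) = n(S2O3^2-)/2 = 1.070 × 10^-3 mol
n(OCl^-) in the aliquot = 1.070 × 10^-3 mol (1:1 ratio)
[OCl^-]_dilute = 1.070 × 10^-3 / 0.01030 = 0.1039 mol/L
[OCl^-]_original = 0.1039 × 250.0/24.41 = 1.064 mol/L

1.064 mol/L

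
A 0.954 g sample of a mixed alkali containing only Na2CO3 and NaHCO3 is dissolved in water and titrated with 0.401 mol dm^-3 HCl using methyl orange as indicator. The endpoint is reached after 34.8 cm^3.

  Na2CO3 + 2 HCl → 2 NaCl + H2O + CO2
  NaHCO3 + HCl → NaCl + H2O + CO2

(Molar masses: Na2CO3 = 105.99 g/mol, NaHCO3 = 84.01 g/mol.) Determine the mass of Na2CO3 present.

n(HCl) = 0.0348 × 0.401 = 0.0140 mol
Let x = n(Na2CO3), y = n(NaHCO3).
Titrant: 2x + 1y = 0.0140;  mass: 105.99x + 84.01y = 0.954
Solving, x = 3.52 × 10^-3 mol, y = 6.91 × 10^-3 mol
mass of Na2CO3 = 3.52 × 10^-3 × 105.99 = 0.373 g

0.373 g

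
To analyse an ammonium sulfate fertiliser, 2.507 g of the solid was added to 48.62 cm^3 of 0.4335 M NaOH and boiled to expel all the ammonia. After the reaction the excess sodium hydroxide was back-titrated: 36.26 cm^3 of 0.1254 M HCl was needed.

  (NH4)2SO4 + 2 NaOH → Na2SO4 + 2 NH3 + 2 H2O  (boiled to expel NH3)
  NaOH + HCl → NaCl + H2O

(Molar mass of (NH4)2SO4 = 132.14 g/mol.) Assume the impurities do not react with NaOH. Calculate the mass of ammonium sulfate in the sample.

1.092 g

n(NaOH) added = 0.04862 × 0.4335 = 0.02108 mol
n(HCl) used in back-titration = 0.03626 × 0.1254 = 4.547 × 10^-3 mol
n(NaOH) left over = 4.547 × 10^-3 mol (1:1 ratio)
n(NaOH) consumed by analyte = 0.02108 − 4.547 × 10^-3 = 0.01653 mol
From the 1:2 ratio, n((NH4)2SO4) = 1/2 × 0.01653 = 8.265 × 10^-3 mol
mass of (NH4)2SO4 = 8.265 × 10^-3 × 132.14 = 1.092 g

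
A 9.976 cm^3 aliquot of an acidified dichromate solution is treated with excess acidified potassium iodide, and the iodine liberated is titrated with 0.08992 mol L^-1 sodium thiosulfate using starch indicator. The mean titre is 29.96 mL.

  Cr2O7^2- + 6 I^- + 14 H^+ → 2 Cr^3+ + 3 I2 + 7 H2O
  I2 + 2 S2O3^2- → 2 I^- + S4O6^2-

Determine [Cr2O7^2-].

n(S2O3^2-) = 0.02996 × 0.08992 = 2.694 × 10^-3 mol
n(I2) = n(S2O3^2-)/2 = 1.347 × 10^-3 mol
From the 1:3 ratio, n(Cr2O7^2-) in the aliquot = 1/3 × 1.347 × 10^-3 = 4.490 × 10^-4 mol
[Cr2O7^2-] = 4.490 × 10^-4 / 0.009976 = 0.04501 mol/L

0.04501 mol/L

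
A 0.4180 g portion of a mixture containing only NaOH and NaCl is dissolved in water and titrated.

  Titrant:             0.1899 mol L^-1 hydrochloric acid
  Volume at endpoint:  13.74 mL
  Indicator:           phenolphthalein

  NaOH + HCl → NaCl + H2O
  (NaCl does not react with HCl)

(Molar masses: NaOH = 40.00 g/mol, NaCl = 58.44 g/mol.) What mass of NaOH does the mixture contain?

n(HCl) = 0.01374 × 0.1899 = 2.609 × 10^-3 mol
Let x = n(NaOH), y = n(NaCl).
Titrant: 1x = 2.609 × 10^-3;  mass: 40.00x + 58.44y = 0.4180
Solving, x = 2.609 × 10^-3 mol, y = 5.367 × 10^-3 mol
mass of NaOH = 2.609 × 10^-3 × 40.00 = 0.1044 g

0.1044 g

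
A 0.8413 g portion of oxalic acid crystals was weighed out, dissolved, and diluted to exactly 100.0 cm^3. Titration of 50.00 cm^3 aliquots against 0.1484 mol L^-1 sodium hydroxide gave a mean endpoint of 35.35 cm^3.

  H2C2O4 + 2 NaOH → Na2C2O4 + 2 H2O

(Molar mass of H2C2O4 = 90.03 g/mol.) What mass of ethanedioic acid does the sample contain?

0.4723 g

n(NaOH) per titration = 0.03535 × 0.1484 = 5.246 × 10^-3 mol
From the 1:2 ratio, n(H2C2O4) in each aliquot = 1/2 × 5.246 × 10^-3 = 2.623 × 10^-3 mol
n(H2C2O4) in the whole flask = 2.623 × 10^-3 × 100.0/50.00 = 5.246 × 10^-3 mol
mass of H2C2O4 = 5.246 × 10^-3 × 90.03 = 0.4723 g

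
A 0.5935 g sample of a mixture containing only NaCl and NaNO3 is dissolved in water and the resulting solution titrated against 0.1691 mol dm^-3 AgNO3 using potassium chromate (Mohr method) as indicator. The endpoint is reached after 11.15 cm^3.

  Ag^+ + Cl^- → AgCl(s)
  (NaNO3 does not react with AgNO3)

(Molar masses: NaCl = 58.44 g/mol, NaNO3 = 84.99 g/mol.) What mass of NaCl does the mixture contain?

0.1102 g

n(AgNO3) = 0.01115 × 0.1691 = 1.885 × 10^-3 mol
Let x = n(NaCl), y = n(NaNO3).
Titrant: 1x = 1.885 × 10^-3;  mass: 58.44x + 84.99y = 0.5935
Solving, x = 1.885 × 10^-3 mol, y = 5.687 × 10^-3 mol
mass of NaCl = 1.885 × 10^-3 × 58.44 = 0.1102 g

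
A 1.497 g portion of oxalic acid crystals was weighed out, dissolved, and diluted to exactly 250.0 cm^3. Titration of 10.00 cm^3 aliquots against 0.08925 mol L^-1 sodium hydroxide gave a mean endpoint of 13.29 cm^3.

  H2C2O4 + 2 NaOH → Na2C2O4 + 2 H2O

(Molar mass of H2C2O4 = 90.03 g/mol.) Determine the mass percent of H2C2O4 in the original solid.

n(NaOH) per titration = 0.01329 × 0.08925 = 1.186 × 10^-3 mol
From the 1:2 ratio, n(H2C2O4) in each aliquot = 1/2 × 1.186 × 10^-3 = 5.931 × 10^-4 mol
n(H2C2O4) in the whole flask = 5.931 × 10^-4 × 250.0/10.00 = 0.01483 mol
mass of H2C2O4 = 0.01483 × 90.03 = 1.335 g
% H2C2O4 = 1.335 / 1.497 × 100 = 89.17 %

89.17 %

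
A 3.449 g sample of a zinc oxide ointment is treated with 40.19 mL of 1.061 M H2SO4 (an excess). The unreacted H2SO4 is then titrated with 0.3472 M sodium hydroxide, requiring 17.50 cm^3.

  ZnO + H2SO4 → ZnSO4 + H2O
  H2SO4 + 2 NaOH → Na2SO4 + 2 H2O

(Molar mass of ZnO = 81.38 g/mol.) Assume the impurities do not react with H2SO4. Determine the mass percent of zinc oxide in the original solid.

93.45 %

n(H2SO4) added = 0.04019 × 1.061 = 0.04264 mol
n(NaOH) used in back-titration = 0.01750 × 0.3472 = 6.076 × 10^-3 mol
From the 1:2 ratio, n(H2SO4) left over = 1/2 × 6.076 × 10^-3 = 3.038 × 10^-3 mol
n(H2SO4) consumed by analyte = 0.04264 − 3.038 × 10^-3 = 0.03960 mol
n(ZnO) = 0.03960 mol (1:1 ratio)
mass of ZnO = 0.03960 × 81.38 = 3.223 g
% ZnO = 3.223 / 3.449 × 100 = 93.45 %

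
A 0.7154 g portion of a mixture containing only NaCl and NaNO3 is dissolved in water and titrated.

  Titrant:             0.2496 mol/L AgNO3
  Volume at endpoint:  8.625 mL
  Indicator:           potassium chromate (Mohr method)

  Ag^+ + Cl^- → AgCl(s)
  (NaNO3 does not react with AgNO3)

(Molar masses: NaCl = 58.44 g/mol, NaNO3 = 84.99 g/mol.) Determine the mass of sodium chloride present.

n(AgNO3) = 0.008625 × 0.2496 = 2.153 × 10^-3 mol
Let x = n(NaCl), y = n(NaNO3).
Titrant: 1x = 2.153 × 10^-3;  mass: 58.44x + 84.99y = 0.7154
Solving, x = 2.153 × 10^-3 mol, y = 6.937 × 10^-3 mol
mass of NaCl = 2.153 × 10^-3 × 58.44 = 0.1258 g

0.1258 g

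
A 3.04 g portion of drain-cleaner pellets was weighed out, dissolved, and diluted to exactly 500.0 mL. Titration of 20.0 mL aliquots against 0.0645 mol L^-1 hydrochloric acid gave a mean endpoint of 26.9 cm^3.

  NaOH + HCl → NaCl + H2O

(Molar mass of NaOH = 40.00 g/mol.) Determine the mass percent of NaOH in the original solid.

57.1 %

n(HCl) per titration = 0.0269 × 0.0645 = 1.74 × 10^-3 mol
n(NaOH) in each aliquot = 1.74 × 10^-3 mol (1:1 ratio)
n(NaOH) in the whole flask = 1.74 × 10^-3 × 500.0/20.0 = 0.0434 mol
mass of NaOH = 0.0434 × 40.00 = 1.74 g
% NaOH = 1.74 / 3.04 × 100 = 57.1 %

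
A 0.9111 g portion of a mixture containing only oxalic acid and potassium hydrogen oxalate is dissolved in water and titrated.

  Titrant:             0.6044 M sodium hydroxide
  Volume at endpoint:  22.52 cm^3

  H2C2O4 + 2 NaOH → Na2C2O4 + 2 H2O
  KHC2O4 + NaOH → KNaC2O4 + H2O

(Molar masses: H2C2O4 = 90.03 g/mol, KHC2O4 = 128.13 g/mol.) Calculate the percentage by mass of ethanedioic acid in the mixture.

n(NaOH) = 0.02252 × 0.6044 = 0.01361 mol
Let x = n(H2C2O4), y = n(KHC2O4).
Titrant: 2x + 1y = 0.01361;  mass: 90.03x + 128.13y = 0.9111
Solving, x = 5.010 × 10^-3 mol, y = 3.590 × 10^-3 mol
mass of H2C2O4 = 5.010 × 10^-3 × 90.03 = 0.4511 g
% H2C2O4 = 0.4511 / 0.9111 × 100 = 49.51 %

49.51 %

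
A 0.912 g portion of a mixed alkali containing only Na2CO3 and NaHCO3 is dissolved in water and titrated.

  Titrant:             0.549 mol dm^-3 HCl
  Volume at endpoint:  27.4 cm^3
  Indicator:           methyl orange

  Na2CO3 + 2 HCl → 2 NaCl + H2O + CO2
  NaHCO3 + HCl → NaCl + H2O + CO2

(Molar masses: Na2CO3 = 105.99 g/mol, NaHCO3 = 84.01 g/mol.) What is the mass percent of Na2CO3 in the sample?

n(HCl) = 0.0274 × 0.549 = 0.0150 mol
Let x = n(Na2CO3), y = n(NaHCO3).
Titrant: 2x + 1y = 0.0150;  mass: 105.99x + 84.01y = 0.912
Solving, x = 5.67 × 10^-3 mol, y = 3.70 × 10^-3 mol
mass of Na2CO3 = 5.67 × 10^-3 × 105.99 = 0.601 g
% Na2CO3 = 0.601 / 0.912 × 100 = 65.9 %

65.9 %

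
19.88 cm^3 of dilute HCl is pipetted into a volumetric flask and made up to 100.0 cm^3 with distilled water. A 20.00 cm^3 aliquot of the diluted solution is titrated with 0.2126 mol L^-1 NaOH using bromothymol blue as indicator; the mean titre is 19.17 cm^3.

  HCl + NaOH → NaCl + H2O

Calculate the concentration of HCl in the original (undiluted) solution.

n(NaOH) = 0.01917 × 0.2126 = 4.076 × 10^-3 mol
n(HCl) in the aliquot = 4.076 × 10^-3 mol (1:1 ratio)
[HCl]_dilute = 4.076 × 10^-3 / 0.02000 = 0.2038 mol/L
Dilution factor = 100.0 / 19.88 = 5.030
[HCl]_stock = 0.2038 × 5.030 = 1.025 mol/L

1.025 mol/L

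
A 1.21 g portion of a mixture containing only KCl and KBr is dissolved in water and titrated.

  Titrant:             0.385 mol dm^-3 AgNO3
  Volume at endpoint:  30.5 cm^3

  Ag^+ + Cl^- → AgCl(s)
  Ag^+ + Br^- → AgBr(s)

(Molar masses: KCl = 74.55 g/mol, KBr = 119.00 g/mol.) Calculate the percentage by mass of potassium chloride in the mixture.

n(AgNO3) = 0.0305 × 0.385 = 0.0117 mol
Let x = n(KCl), y = n(KBr).
Titrant: 1x + 1y = 0.0117;  mass: 74.55x + 119.00y = 1.21
Solving, x = 4.22 × 10^-3 mol, y = 7.53 × 10^-3 mol
mass of KCl = 4.22 × 10^-3 × 74.55 = 0.314 g
% KCl = 0.314 / 1.21 × 100 = 26.0 %

26.0 %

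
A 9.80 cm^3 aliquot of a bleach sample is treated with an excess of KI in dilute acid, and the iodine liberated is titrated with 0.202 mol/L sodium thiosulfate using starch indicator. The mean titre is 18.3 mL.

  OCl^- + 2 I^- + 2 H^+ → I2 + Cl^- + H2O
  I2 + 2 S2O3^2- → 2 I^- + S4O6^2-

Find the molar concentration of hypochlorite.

0.189 mol/L

n(S2O3^2-) = 0.0183 × 0.202 = 3.70 × 10^-3 mol
n(I2) = n(S2O3^2-)/2 = 1.85 × 10^-3 mol
n(OCl^-) in the aliquot = 1.85 × 10^-3 mol (1:1 ratio)
[OCl^-] = 1.85 × 10^-3 / 0.00980 = 0.189 mol/L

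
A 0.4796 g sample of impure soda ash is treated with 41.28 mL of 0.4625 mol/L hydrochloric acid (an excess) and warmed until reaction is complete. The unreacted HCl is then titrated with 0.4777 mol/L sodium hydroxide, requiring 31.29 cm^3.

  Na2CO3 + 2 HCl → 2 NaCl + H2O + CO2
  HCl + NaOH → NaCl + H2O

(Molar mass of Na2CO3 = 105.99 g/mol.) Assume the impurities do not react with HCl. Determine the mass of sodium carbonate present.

0.2197 g

n(HCl) added = 0.04128 × 0.4625 = 0.01909 mol
n(NaOH) used in back-titration = 0.03129 × 0.4777 = 0.01495 mol
n(HCl) left over = 0.01495 mol (1:1 ratio)
n(HCl) consumed by analyte = 0.01909 − 0.01495 = 4.145 × 10^-3 mol
From the 1:2 ratio, n(Na2CO3) = 1/2 × 4.145 × 10^-3 = 2.072 × 10^-3 mol
mass of Na2CO3 = 2.072 × 10^-3 × 105.99 = 0.2197 g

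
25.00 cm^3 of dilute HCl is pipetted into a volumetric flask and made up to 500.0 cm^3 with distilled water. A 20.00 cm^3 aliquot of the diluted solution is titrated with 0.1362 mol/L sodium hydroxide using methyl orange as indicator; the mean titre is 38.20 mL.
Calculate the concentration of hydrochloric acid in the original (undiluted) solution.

5.203 mol/L

HCl + NaOH → NaCl + H2O
n(NaOH) = 0.03820 × 0.1362 = 5.203 × 10^-3 mol
n(HCl) in the aliquot = 5.203 × 10^-3 mol (1:1 ratio)
[HCl]_dilute = 5.203 × 10^-3 / 0.02000 = 0.2601 mol/L
Dilution factor = 500.0 / 25.00 = 20.00
[HCl]_stock = 0.2601 × 20.00 = 5.203 mol/L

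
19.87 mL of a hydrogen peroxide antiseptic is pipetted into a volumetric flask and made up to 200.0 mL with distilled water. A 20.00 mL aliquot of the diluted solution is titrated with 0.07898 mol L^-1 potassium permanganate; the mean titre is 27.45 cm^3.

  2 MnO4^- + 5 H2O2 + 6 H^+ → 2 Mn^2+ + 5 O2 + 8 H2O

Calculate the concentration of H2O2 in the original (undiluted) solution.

n(KMnO4) = 0.02745 × 0.07898 = 2.168 × 10^-3 mol
From the 5:2 ratio, n(H2O2) in the aliquot = 5/2 × 2.168 × 10^-3 = 5.420 × 10^-3 mol
[H2O2]_dilute = 5.420 × 10^-3 / 0.02000 = 0.2710 mol/L
Dilution factor = 200.0 / 19.87 = 10.07
[H2O2]_stock = 0.2710 × 10.07 = 2.728 mol/L

2.728 mol/L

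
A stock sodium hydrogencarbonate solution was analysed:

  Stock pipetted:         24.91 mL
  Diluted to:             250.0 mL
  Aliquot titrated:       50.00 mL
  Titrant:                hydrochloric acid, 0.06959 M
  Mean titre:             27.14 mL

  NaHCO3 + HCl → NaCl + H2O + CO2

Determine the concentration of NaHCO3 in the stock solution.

n(HCl) = 0.02714 × 0.06959 = 1.889 × 10^-3 mol
n(NaHCO3) in the aliquot = 1.889 × 10^-3 mol (1:1 ratio)
[NaHCO3]_dilute = 1.889 × 10^-3 / 0.05000 = 0.03777 mol/L
Dilution factor = 250.0 / 24.91 = 10.04
[NaHCO3]_stock = 0.03777 × 10.04 = 0.3791 mol/L

0.3791 M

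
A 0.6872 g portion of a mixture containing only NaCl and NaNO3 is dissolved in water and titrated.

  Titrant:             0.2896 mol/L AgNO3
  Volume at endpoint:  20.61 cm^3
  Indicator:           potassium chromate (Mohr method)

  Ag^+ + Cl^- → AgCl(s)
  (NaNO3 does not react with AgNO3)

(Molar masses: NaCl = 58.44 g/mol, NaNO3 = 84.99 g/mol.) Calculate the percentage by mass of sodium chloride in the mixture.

n(AgNO3) = 0.02061 × 0.2896 = 5.969 × 10^-3 mol
Let x = n(NaCl), y = n(NaNO3).
Titrant: 1x = 5.969 × 10^-3;  mass: 58.44x + 84.99y = 0.6872
Solving, x = 5.969 × 10^-3 mol, y = 3.982 × 10^-3 mol
mass of NaCl = 5.969 × 10^-3 × 58.44 = 0.3488 g
% NaCl = 0.3488 / 0.6872 × 100 = 50.76 %

50.76 %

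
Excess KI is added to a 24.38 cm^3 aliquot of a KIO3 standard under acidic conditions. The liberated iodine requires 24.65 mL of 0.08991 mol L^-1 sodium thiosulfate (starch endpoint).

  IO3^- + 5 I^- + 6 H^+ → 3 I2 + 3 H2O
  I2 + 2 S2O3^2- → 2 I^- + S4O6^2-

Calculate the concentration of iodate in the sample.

n(S2O3^2-) = 0.02465 × 0.08991 = 2.216 × 10^-3 mol
n(I2) = n(S2O3^2-)/2 = 1.108 × 10^-3 mol
From the 1:3 ratio, n(IO3^-) in the aliquot = 1/3 × 1.108 × 10^-3 = 3.694 × 10^-4 mol
[IO3^-] = 3.694 × 10^-4 / 0.02438 = 0.01515 mol/L

0.01515 mol/L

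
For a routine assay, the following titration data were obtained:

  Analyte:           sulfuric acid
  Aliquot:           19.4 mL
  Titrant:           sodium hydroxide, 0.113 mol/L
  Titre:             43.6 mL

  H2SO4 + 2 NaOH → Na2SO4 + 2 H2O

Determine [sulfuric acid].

0.127 mol/L

n(NaOH) = 0.0436 L × 0.113 mol/L = 4.93 × 10^-3 mol
From the 1:2 mole ratio, n(H2SO4) = 1/2 × 4.93 × 10^-3 = 2.46 × 10^-3 mol
[H2SO4] = 2.46 × 10^-3 mol / 0.0194 L = 0.127 mol/L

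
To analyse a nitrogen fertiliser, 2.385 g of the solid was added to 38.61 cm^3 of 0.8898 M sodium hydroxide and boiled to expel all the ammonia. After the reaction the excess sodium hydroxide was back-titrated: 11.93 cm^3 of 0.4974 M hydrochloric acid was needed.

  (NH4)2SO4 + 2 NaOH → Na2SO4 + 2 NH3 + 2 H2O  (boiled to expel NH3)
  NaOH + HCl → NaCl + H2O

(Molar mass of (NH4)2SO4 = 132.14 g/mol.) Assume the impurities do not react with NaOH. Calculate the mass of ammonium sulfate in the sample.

n(NaOH) added = 0.03861 × 0.8898 = 0.03436 mol
n(HCl) used in back-titration = 0.01193 × 0.4974 = 5.934 × 10^-3 mol
n(NaOH) left over = 5.934 × 10^-3 mol (1:1 ratio)
n(NaOH) consumed by analyte = 0.03436 − 5.934 × 10^-3 = 0.02842 mol
From the 1:2 ratio, n((NH4)2SO4) = 1/2 × 0.02842 = 0.01421 mol
mass of (NH4)2SO4 = 0.01421 × 132.14 = 1.878 g

1.878 g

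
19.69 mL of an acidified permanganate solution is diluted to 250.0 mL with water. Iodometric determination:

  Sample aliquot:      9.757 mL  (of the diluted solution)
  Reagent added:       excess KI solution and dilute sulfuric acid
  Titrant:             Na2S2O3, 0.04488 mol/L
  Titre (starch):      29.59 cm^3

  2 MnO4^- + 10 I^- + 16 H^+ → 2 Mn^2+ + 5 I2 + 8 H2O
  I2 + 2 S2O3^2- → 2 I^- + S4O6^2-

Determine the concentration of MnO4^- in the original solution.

n(S2O3^2-) = 0.02959 × 0.04488 = 1.328 × 10^-3 mol
n(I2) = n(S2O3^2-)/2 = 6.640 × 10^-4 mol
From the 2:5 ratio, n(MnO4^-) in the aliquot = 2/5 × 6.640 × 10^-4 = 2.656 × 10^-4 mol
[MnO4^-]_dilute = 2.656 × 10^-4 / 0.009757 = 0.02722 mol/L
[MnO4^-]_original = 0.02722 × 250.0/19.69 = 0.3456 mol/L

0.3456 mol/L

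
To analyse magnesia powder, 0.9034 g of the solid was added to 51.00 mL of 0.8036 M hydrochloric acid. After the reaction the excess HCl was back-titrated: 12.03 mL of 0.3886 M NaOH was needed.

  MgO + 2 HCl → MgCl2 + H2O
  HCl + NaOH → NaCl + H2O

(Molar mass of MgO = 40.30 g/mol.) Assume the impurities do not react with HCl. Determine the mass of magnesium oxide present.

0.7316 g

n(HCl) added = 0.05100 × 0.8036 = 0.04098 mol
n(NaOH) used in back-titration = 0.01203 × 0.3886 = 4.675 × 10^-3 mol
n(HCl) left over = 4.675 × 10^-3 mol (1:1 ratio)
n(HCl) consumed by analyte = 0.04098 − 4.675 × 10^-3 = 0.03631 mol
From the 1:2 ratio, n(MgO) = 1/2 × 0.03631 = 0.01815 mol
mass of MgO = 0.01815 × 40.30 = 0.7316 g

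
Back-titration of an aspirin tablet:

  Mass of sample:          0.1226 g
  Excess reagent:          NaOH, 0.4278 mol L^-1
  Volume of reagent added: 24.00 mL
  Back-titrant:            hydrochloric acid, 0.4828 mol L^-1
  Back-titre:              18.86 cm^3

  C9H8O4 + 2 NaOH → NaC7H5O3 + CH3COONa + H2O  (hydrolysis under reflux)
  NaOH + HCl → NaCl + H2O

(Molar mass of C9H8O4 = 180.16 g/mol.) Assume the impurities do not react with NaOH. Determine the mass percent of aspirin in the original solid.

n(NaOH) added = 0.02400 × 0.4278 = 0.01027 mol
n(HCl) used in back-titration = 0.01886 × 0.4828 = 9.106 × 10^-3 mol
n(NaOH) left over = 9.106 × 10^-3 mol (1:1 ratio)
n(NaOH) consumed by analyte = 0.01027 − 9.106 × 10^-3 = 1.162 × 10^-3 mol
From the 1:2 ratio, n(C9H8O4) = 1/2 × 1.162 × 10^-3 = 5.808 × 10^-4 mol
mass of C9H8O4 = 5.808 × 10^-4 × 180.16 = 0.1046 g
% C9H8O4 = 0.1046 / 0.1226 × 100 = 85.35 %

85.35 %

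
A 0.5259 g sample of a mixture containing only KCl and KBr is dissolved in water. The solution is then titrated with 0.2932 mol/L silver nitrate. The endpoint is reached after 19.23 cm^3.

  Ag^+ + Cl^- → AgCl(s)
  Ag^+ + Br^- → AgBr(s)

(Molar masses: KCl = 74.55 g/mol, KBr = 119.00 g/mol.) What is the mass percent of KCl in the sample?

46.26 %

n(AgNO3) = 0.01923 × 0.2932 = 5.638 × 10^-3 mol
Let x = n(KCl), y = n(KBr).
Titrant: 1x + 1y = 5.638 × 10^-3;  mass: 74.55x + 119.00y = 0.5259
Solving, x = 3.263 × 10^-3 mol, y = 2.375 × 10^-3 mol
mass of KCl = 3.263 × 10^-3 × 74.55 = 0.2433 g
% KCl = 0.2433 / 0.5259 × 100 = 46.26 %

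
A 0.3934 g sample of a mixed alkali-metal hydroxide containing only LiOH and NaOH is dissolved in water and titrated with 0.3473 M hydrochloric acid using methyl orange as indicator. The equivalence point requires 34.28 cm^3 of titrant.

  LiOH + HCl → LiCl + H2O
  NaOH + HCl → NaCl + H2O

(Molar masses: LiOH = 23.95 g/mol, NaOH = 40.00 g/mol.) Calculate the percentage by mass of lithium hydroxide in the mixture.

31.41 %

n(HCl) = 0.03428 × 0.3473 = 0.01191 mol
Let x = n(LiOH), y = n(NaOH).
Titrant: 1x + 1y = 0.01191;  mass: 23.95x + 40.00y = 0.3934
Solving, x = 5.160 × 10^-3 mol, y = 6.745 × 10^-3 mol
mass of LiOH = 5.160 × 10^-3 × 23.95 = 0.1236 g
% LiOH = 0.1236 / 0.3934 × 100 = 31.41 %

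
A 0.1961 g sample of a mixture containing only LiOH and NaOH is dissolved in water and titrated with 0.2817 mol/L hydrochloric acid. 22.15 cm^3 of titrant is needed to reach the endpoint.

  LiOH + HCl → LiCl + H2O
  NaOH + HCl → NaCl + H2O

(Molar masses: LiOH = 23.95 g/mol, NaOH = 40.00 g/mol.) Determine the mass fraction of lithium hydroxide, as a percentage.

40.70 %

n(HCl) = 0.02215 × 0.2817 = 6.240 × 10^-3 mol
Let x = n(LiOH), y = n(NaOH).
Titrant: 1x + 1y = 6.240 × 10^-3;  mass: 23.95x + 40.00y = 0.1961
Solving, x = 3.332 × 10^-3 mol, y = 2.907 × 10^-3 mol
mass of LiOH = 3.332 × 10^-3 × 23.95 = 0.07981 g
% LiOH = 0.07981 / 0.1961 × 100 = 40.70 %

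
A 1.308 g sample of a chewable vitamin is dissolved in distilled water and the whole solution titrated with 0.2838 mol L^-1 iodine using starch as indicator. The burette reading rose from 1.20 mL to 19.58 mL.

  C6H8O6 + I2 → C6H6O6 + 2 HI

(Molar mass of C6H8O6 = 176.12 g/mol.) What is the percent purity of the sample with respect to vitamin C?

n(I2) = 0.01838 L × 0.2838 mol/L = 5.216 × 10^-3 mol
n(C6H8O6) = 5.216 × 10^-3 mol (1:1 ratio)
mass of C6H8O6 = 5.216 × 10^-3 × 176.12 g/mol = 0.9187 g
% C6H8O6 = 0.9187 / 1.308 × 100 = 70.24 %

70.24 %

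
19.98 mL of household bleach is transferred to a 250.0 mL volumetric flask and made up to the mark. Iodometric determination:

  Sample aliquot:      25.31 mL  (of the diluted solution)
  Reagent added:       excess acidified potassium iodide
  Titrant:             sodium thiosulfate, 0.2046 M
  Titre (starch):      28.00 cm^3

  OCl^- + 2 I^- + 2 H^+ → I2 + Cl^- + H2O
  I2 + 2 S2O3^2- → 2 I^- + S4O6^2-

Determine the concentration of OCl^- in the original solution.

n(S2O3^2-) = 0.02800 × 0.2046 = 5.729 × 10^-3 mol
n(I2) = n(S2O3^2-)/2 = 2.864 × 10^-3 mol
n(OCl^-) in the aliquot = 2.864 × 10^-3 mol (1:1 ratio)
[OCl^-]_dilute = 2.864 × 10^-3 / 0.02531 = 0.1132 mol/L
[OCl^-]_original = 0.1132 × 250.0/19.98 = 1.416 mol/L

1.416 M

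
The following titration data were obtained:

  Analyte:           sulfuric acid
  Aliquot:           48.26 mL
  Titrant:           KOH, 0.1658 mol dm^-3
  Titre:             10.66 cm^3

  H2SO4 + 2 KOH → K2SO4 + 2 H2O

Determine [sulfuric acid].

n(KOH) = 0.01066 L × 0.1658 mol/L = 1.767 × 10^-3 mol
From the 1:2 mole ratio, n(H2SO4) = 1/2 × 1.767 × 10^-3 = 8.837 × 10^-4 mol
[H2SO4] = 8.837 × 10^-4 mol / 0.04826 L = 0.01831 mol/L

0.01831 mol/L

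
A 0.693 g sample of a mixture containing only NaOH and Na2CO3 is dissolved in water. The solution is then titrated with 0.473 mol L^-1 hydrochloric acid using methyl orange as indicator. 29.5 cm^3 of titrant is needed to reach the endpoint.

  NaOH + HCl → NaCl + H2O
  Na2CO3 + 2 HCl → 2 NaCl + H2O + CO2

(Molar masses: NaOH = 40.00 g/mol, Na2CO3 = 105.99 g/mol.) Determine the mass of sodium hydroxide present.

0.143 g

n(HCl) = 0.0295 × 0.473 = 0.0140 mol
Let x = n(NaOH), y = n(Na2CO3).
Titrant: 1x + 2y = 0.0140;  mass: 40.00x + 105.99y = 0.693
Solving, x = 3.58 × 10^-3 mol, y = 5.19 × 10^-3 mol
mass of NaOH = 3.58 × 10^-3 × 40.00 = 0.143 g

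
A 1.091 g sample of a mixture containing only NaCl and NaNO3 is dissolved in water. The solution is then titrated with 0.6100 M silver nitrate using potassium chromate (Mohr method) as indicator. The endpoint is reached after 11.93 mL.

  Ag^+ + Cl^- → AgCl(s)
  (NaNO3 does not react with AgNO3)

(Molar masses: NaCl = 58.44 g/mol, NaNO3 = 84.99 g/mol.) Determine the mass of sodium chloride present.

0.4253 g

n(AgNO3) = 0.01193 × 0.6100 = 7.277 × 10^-3 mol
Let x = n(NaCl), y = n(NaNO3).
Titrant: 1x = 7.277 × 10^-3;  mass: 58.44x + 84.99y = 1.091
Solving, x = 7.277 × 10^-3 mol, y = 7.833 × 10^-3 mol
mass of NaCl = 7.277 × 10^-3 × 58.44 = 0.4253 g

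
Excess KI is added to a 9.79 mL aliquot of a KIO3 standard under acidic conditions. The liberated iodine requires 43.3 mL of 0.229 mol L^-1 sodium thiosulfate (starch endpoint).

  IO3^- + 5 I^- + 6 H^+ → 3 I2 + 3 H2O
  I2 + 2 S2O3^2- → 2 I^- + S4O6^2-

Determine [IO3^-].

n(S2O3^2-) = 0.0433 × 0.229 = 9.92 × 10^-3 mol
n(I2) = n(S2O3^2-)/2 = 4.96 × 10^-3 mol
From the 1:3 ratio, n(IO3^-) in the aliquot = 1/3 × 4.96 × 10^-3 = 1.65 × 10^-3 mol
[IO3^-] = 1.65 × 10^-3 / 0.00979 = 0.169 mol/L

0.169 mol/L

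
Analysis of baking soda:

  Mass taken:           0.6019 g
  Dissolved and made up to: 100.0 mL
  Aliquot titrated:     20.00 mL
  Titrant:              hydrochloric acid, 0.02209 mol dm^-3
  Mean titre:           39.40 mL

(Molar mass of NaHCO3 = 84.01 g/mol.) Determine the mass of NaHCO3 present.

NaHCO3 + HCl → NaCl + H2O + CO2
n(HCl) per titration = 0.03940 × 0.02209 = 8.703 × 10^-4 mol
n(NaHCO3) in each aliquot = 8.703 × 10^-4 mol (1:1 ratio)
n(NaHCO3) in the whole flask = 8.703 × 10^-4 × 100.0/20.00 = 4.352 × 10^-3 mol
mass of NaHCO3 = 4.352 × 10^-3 × 84.01 = 0.3656 g

0.3656 g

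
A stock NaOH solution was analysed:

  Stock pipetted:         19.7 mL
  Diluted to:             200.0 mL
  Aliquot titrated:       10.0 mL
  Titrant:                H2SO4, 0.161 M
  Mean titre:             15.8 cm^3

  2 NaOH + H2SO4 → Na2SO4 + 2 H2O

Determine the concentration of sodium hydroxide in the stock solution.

n(H2SO4) = 0.0158 × 0.161 = 2.54 × 10^-3 mol
From the 2:1 ratio, n(NaOH) in the aliquot = 2/1 × 2.54 × 10^-3 = 5.09 × 10^-3 mol
[NaOH]_dilute = 5.09 × 10^-3 / 0.0100 = 0.509 mol/L
Dilution factor = 200.0 / 19.7 = 10.15
[NaOH]_stock = 0.509 × 10.15 = 5.17 mol/L

5.17 M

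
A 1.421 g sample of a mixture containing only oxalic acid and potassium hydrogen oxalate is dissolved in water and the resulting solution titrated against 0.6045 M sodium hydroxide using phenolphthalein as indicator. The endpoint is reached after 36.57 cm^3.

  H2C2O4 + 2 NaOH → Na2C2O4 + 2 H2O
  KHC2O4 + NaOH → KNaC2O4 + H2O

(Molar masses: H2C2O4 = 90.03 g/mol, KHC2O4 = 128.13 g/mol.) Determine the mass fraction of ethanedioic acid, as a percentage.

53.80 %

n(NaOH) = 0.03657 × 0.6045 = 0.02211 mol
Let x = n(H2C2O4), y = n(KHC2O4).
Titrant: 2x + 1y = 0.02211;  mass: 90.03x + 128.13y = 1.421
Solving, x = 8.491 × 10^-3 mol, y = 5.124 × 10^-3 mol
mass of H2C2O4 = 8.491 × 10^-3 × 90.03 = 0.7645 g
% H2C2O4 = 0.7645 / 1.421 × 100 = 53.80 %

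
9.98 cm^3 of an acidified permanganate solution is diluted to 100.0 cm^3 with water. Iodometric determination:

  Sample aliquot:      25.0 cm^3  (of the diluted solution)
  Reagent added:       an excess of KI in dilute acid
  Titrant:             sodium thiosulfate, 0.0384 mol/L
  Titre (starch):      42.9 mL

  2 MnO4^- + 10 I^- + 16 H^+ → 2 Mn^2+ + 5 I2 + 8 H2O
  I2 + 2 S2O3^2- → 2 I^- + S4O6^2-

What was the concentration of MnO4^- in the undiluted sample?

n(S2O3^2-) = 0.0429 × 0.0384 = 1.65 × 10^-3 mol
n(I2) = n(S2O3^2-)/2 = 8.24 × 10^-4 mol
From the 2:5 ratio, n(MnO4^-) in the aliquot = 2/5 × 8.24 × 10^-4 = 3.29 × 10^-4 mol
[MnO4^-]_dilute = 3.29 × 10^-4 / 0.0250 = 0.0132 mol/L
[MnO4^-]_original = 0.0132 × 100.0/9.98 = 0.132 mol/L

0.132 mol/L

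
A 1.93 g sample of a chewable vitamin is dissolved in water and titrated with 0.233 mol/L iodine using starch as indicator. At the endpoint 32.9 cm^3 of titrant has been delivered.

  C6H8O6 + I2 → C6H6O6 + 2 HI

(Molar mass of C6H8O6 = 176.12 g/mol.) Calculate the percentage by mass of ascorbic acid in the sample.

n(I2) = 0.0329 L × 0.233 mol/L = 7.67 × 10^-3 mol
n(C6H8O6) = 7.67 × 10^-3 mol (1:1 ratio)
mass of C6H8O6 = 7.67 × 10^-3 × 176.12 g/mol = 1.35 g
% C6H8O6 = 1.35 / 1.93 × 100 = 70.0 %

70.0 %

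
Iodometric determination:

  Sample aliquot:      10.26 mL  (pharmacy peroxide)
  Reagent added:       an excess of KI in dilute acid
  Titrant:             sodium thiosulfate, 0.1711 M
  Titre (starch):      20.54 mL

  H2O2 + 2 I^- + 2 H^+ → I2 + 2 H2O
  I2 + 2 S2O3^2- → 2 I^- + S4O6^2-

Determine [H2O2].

n(S2O3^2-) = 0.02054 × 0.1711 = 3.514 × 10^-3 mol
n(I2) = n(S2O3^2-)/2 = 1.757 × 10^-3 mol
n(H2O2) in the aliquot = 1.757 × 10^-3 mol (1:1 ratio)
[H2O2] = 1.757 × 10^-3 / 0.01026 = 0.1713 mol/L

0.1713 M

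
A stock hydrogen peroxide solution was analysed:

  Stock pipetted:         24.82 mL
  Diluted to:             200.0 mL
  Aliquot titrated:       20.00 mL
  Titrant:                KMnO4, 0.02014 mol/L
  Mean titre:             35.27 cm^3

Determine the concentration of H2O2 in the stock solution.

0.7155 mol/L

2 MnO4^- + 5 H2O2 + 6 H^+ → 2 Mn^2+ + 5 O2 + 8 H2O
n(KMnO4) = 0.03527 × 0.02014 = 7.103 × 10^-4 mol
From the 5:2 ratio, n(H2O2) in the aliquot = 5/2 × 7.103 × 10^-4 = 1.776 × 10^-3 mol
[H2O2]_dilute = 1.776 × 10^-3 / 0.02000 = 0.08879 mol/L
Dilution factor = 200.0 / 24.82 = 8.058
[H2O2]_stock = 0.08879 × 8.058 = 0.7155 mol/L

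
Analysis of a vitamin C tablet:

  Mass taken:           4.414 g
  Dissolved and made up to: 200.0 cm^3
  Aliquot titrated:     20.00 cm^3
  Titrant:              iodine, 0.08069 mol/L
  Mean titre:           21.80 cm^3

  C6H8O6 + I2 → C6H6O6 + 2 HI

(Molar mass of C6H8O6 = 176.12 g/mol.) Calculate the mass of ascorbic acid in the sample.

n(I2) per titration = 0.02180 × 0.08069 = 1.759 × 10^-3 mol
n(C6H8O6) in each aliquot = 1.759 × 10^-3 mol (1:1 ratio)
n(C6H8O6) in the whole flask = 1.759 × 10^-3 × 200.0/20.00 = 0.01759 mol
mass of C6H8O6 = 0.01759 × 176.12 = 3.098 g

3.098 g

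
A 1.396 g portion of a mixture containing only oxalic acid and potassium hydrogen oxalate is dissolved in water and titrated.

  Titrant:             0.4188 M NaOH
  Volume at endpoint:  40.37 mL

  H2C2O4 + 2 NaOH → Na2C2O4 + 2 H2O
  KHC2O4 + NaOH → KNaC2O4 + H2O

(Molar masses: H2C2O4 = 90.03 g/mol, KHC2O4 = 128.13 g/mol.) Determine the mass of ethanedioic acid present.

n(NaOH) = 0.04037 × 0.4188 = 0.01691 mol
Let x = n(H2C2O4), y = n(KHC2O4).
Titrant: 2x + 1y = 0.01691;  mass: 90.03x + 128.13y = 1.396
Solving, x = 4.634 × 10^-3 mol, y = 7.639 × 10^-3 mol
mass of H2C2O4 = 4.634 × 10^-3 × 90.03 = 0.4172 g

0.4172 g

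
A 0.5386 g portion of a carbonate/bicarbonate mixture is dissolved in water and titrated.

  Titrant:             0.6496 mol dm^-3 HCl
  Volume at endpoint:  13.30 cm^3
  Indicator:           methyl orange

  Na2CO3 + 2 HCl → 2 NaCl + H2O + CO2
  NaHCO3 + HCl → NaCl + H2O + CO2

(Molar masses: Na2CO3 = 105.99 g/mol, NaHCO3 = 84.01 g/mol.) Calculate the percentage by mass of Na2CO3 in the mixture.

59.39 %

n(HCl) = 0.01330 × 0.6496 = 8.640 × 10^-3 mol
Let x = n(Na2CO3), y = n(NaHCO3).
Titrant: 2x + 1y = 8.640 × 10^-3;  mass: 105.99x + 84.01y = 0.5386
Solving, x = 3.018 × 10^-3 mol, y = 2.603 × 10^-3 mol
mass of Na2CO3 = 3.018 × 10^-3 × 105.99 = 0.3199 g
% Na2CO3 = 0.3199 / 0.5386 × 100 = 59.39 %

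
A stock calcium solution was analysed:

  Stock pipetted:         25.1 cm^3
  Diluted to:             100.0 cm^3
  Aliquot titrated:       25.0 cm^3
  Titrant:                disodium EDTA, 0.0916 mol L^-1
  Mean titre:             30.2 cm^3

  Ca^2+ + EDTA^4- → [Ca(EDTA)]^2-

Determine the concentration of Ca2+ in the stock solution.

0.441 mol/L

n(EDTA) = 0.0302 × 0.0916 = 2.77 × 10^-3 mol
n(Ca2+) in the aliquot = 2.77 × 10^-3 mol (1:1 ratio)
[Ca2+]_dilute = 2.77 × 10^-3 / 0.0250 = 0.111 mol/L
Dilution factor = 100.0 / 25.1 = 3.984
[Ca2+]_stock = 0.111 × 3.984 = 0.441 mol/L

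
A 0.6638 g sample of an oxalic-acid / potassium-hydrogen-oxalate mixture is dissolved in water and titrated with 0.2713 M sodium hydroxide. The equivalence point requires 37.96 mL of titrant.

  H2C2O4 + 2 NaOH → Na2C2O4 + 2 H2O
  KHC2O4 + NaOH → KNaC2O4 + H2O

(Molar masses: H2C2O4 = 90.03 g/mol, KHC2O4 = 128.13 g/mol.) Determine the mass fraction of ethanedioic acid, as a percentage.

n(NaOH) = 0.03796 × 0.2713 = 0.01030 mol
Let x = n(H2C2O4), y = n(KHC2O4).
Titrant: 2x + 1y = 0.01030;  mass: 90.03x + 128.13y = 0.6638
Solving, x = 3.945 × 10^-3 mol, y = 2.409 × 10^-3 mol
mass of H2C2O4 = 3.945 × 10^-3 × 90.03 = 0.3552 g
% H2C2O4 = 0.3552 / 0.6638 × 100 = 53.50 %

53.50 %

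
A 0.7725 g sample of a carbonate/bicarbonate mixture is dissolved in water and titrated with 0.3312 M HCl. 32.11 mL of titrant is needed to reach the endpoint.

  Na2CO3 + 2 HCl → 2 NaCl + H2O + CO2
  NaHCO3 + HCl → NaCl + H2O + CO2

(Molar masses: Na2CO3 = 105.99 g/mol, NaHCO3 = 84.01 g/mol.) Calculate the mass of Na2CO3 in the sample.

n(HCl) = 0.03211 × 0.3312 = 0.01063 mol
Let x = n(Na2CO3), y = n(NaHCO3).
Titrant: 2x + 1y = 0.01063;  mass: 105.99x + 84.01y = 0.7725
Solving, x = 1.950 × 10^-3 mol, y = 6.736 × 10^-3 mol
mass of Na2CO3 = 1.950 × 10^-3 × 105.99 = 0.2066 g

0.2066 g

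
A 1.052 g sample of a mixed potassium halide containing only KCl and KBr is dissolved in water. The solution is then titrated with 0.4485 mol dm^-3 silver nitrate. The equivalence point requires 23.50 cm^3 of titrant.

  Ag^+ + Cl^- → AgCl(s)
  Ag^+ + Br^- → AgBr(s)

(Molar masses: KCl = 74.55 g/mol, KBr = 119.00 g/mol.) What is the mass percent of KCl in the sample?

n(AgNO3) = 0.02350 × 0.4485 = 0.01054 mol
Let x = n(KCl), y = n(KBr).
Titrant: 1x + 1y = 0.01054;  mass: 74.55x + 119.00y = 1.052
Solving, x = 4.550 × 10^-3 mol, y = 5.990 × 10^-3 mol
mass of KCl = 4.550 × 10^-3 × 74.55 = 0.3392 g
% KCl = 0.3392 / 1.052 × 100 = 32.24 %

32.24 %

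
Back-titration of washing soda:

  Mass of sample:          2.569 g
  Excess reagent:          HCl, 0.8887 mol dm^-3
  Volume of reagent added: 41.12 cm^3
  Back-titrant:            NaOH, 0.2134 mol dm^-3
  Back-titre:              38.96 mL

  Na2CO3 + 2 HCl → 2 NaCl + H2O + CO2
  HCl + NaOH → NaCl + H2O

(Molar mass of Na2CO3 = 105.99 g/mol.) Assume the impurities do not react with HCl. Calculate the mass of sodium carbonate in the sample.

n(HCl) added = 0.04112 × 0.8887 = 0.03654 mol
n(NaOH) used in back-titration = 0.03896 × 0.2134 = 8.314 × 10^-3 mol
n(HCl) left over = 8.314 × 10^-3 mol (1:1 ratio)
n(HCl) consumed by analyte = 0.03654 − 8.314 × 10^-3 = 0.02823 mol
From the 1:2 ratio, n(Na2CO3) = 1/2 × 0.02823 = 0.01411 mol
mass of Na2CO3 = 0.01411 × 105.99 = 1.496 g

1.496 g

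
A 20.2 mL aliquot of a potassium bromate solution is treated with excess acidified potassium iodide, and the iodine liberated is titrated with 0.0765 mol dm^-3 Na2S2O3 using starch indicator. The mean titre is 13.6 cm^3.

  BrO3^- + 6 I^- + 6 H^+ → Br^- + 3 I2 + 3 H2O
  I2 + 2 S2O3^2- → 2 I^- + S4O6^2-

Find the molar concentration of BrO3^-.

0.00858 mol/L

n(S2O3^2-) = 0.0136 × 0.0765 = 1.04 × 10^-3 mol
n(I2) = n(S2O3^2-)/2 = 5.20 × 10^-4 mol
From the 1:3 ratio, n(BrO3^-) in the aliquot = 1/3 × 5.20 × 10^-4 = 1.73 × 10^-4 mol
[BrO3^-] = 1.73 × 10^-4 / 0.0202 = 0.00858 mol/L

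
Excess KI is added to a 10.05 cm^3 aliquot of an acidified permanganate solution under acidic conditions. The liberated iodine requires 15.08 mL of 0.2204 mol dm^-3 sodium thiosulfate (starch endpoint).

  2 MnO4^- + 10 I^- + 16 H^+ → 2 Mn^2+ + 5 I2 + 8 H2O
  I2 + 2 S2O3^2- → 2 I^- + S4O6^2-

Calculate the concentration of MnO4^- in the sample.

n(S2O3^2-) = 0.01508 × 0.2204 = 3.324 × 10^-3 mol
n(I2) = n(S2O3^2-)/2 = 1.662 × 10^-3 mol
From the 2:5 ratio, n(MnO4^-) in the aliquot = 2/5 × 1.662 × 10^-3 = 6.647 × 10^-4 mol
[MnO4^-] = 6.647 × 10^-4 / 0.01005 = 0.06614 mol/L

0.06614 mol/L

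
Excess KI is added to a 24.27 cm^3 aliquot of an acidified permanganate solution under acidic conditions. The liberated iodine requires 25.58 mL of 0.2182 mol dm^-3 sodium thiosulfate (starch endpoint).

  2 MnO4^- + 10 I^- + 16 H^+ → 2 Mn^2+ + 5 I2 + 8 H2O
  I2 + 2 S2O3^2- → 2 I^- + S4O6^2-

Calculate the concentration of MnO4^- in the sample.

0.04600 mol/L

n(S2O3^2-) = 0.02558 × 0.2182 = 5.582 × 10^-3 mol
n(I2) = n(S2O3^2-)/2 = 2.791 × 10^-3 mol
From the 2:5 ratio, n(MnO4^-) in the aliquot = 2/5 × 2.791 × 10^-3 = 1.116 × 10^-3 mol
[MnO4^-] = 1.116 × 10^-3 / 0.02427 = 0.04600 mol/L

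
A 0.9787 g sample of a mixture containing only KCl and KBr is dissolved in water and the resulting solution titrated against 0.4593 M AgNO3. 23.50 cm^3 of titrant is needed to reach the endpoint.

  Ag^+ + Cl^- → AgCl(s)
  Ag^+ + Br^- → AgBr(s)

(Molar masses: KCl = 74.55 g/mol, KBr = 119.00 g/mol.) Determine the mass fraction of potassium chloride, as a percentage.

52.39 %

n(AgNO3) = 0.02350 × 0.4593 = 0.01079 mol
Let x = n(KCl), y = n(KBr).
Titrant: 1x + 1y = 0.01079;  mass: 74.55x + 119.00y = 0.9787
Solving, x = 6.878 × 10^-3 mol, y = 3.915 × 10^-3 mol
mass of KCl = 6.878 × 10^-3 × 74.55 = 0.5128 g
% KCl = 0.5128 / 0.9787 × 100 = 52.39 %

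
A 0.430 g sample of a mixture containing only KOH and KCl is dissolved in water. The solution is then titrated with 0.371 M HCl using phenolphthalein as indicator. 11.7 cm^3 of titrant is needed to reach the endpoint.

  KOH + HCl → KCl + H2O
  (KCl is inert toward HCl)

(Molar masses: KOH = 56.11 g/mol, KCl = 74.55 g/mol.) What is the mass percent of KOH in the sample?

n(HCl) = 0.0117 × 0.371 = 4.34 × 10^-3 mol
Let x = n(KOH), y = n(KCl).
Titrant: 1x = 4.34 × 10^-3;  mass: 56.11x + 74.55y = 0.430
Solving, x = 4.34 × 10^-3 mol, y = 2.50 × 10^-3 mol
mass of KOH = 4.34 × 10^-3 × 56.11 = 0.244 g
% KOH = 0.244 / 0.430 × 100 = 56.6 %

56.6 %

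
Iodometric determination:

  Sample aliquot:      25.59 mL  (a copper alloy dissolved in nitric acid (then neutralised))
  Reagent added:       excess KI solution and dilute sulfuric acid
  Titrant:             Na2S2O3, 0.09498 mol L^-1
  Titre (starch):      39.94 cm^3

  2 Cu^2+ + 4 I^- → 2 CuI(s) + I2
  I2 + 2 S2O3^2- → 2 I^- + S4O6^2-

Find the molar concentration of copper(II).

0.1482 mol/L

n(S2O3^2-) = 0.03994 × 0.09498 = 3.794 × 10^-3 mol
n(I2) = n(S2O3^2-)/2 = 1.897 × 10^-3 mol
From the 2:1 ratio, n(Cu2+) in the aliquot = 2/1 × 1.897 × 10^-3 = 3.794 × 10^-3 mol
[Cu2+] = 3.794 × 10^-3 / 0.02559 = 0.1482 mol/L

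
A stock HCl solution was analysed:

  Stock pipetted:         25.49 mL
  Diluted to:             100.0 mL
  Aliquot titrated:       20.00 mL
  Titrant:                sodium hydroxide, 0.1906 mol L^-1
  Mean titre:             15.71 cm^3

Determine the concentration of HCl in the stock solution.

HCl + NaOH → NaCl + H2O
n(NaOH) = 0.01571 × 0.1906 = 2.994 × 10^-3 mol
n(HCl) in the aliquot = 2.994 × 10^-3 mol (1:1 ratio)
[HCl]_dilute = 2.994 × 10^-3 / 0.02000 = 0.1497 mol/L
Dilution factor = 100.0 / 25.49 = 3.923
[HCl]_stock = 0.1497 × 3.923 = 0.5874 mol/L

0.5874 mol/L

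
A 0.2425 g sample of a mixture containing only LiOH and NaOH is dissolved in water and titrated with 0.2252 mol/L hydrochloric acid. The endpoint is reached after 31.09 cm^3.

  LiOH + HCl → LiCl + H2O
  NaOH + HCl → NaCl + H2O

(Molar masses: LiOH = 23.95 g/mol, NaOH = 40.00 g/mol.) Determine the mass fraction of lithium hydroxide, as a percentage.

23.11 %

n(HCl) = 0.03109 × 0.2252 = 7.001 × 10^-3 mol
Let x = n(LiOH), y = n(NaOH).
Titrant: 1x + 1y = 7.001 × 10^-3;  mass: 23.95x + 40.00y = 0.2425
Solving, x = 2.340 × 10^-3 mol, y = 4.661 × 10^-3 mol
mass of LiOH = 2.340 × 10^-3 × 23.95 = 0.05605 g
% LiOH = 0.05605 / 0.2425 × 100 = 23.11 %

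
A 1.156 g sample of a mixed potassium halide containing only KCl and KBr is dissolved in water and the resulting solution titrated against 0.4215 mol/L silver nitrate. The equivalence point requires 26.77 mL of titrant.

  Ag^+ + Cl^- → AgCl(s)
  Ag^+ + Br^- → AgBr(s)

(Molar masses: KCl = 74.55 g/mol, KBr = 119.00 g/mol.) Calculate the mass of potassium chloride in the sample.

n(AgNO3) = 0.02677 × 0.4215 = 0.01128 mol
Let x = n(KCl), y = n(KBr).
Titrant: 1x + 1y = 0.01128;  mass: 74.55x + 119.00y = 1.156
Solving, x = 4.201 × 10^-3 mol, y = 7.082 × 10^-3 mol
mass of KCl = 4.201 × 10^-3 × 74.55 = 0.3132 g

0.3132 g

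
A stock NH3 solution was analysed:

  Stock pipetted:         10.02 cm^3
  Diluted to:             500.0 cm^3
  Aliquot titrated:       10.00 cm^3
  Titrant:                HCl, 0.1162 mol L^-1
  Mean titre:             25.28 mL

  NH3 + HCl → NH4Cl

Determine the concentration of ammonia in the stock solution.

14.66 mol/L

n(HCl) = 0.02528 × 0.1162 = 2.938 × 10^-3 mol
n(NH3) in the aliquot = 2.938 × 10^-3 mol (1:1 ratio)
[NH3]_dilute = 2.938 × 10^-3 / 0.01000 = 0.2938 mol/L
Dilution factor = 500.0 / 10.02 = 49.90
[NH3]_stock = 0.2938 × 49.90 = 14.66 mol/L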